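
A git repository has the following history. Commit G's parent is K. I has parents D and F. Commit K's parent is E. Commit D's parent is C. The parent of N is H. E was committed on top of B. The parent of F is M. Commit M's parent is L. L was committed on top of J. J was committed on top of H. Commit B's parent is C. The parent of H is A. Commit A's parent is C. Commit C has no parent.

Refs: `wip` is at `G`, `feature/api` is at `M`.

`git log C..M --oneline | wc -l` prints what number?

5

Reachable from M: {A, C, H, J, L, M}.
Reachable from C: {C}.
In M's history but not C's: {A, H, J, L, M} — 5 commits.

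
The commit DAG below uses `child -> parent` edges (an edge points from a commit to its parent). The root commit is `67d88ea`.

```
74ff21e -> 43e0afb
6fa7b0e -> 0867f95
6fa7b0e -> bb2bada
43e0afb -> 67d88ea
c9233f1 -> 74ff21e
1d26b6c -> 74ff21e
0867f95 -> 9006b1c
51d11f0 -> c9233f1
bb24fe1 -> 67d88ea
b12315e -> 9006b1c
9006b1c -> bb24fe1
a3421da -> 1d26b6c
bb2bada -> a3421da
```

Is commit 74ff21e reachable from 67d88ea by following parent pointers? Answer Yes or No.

Ancestors of 67d88ea: {67d88ea}.
74ff21e is not in that set, so it is not an ancestor of 67d88ea.

No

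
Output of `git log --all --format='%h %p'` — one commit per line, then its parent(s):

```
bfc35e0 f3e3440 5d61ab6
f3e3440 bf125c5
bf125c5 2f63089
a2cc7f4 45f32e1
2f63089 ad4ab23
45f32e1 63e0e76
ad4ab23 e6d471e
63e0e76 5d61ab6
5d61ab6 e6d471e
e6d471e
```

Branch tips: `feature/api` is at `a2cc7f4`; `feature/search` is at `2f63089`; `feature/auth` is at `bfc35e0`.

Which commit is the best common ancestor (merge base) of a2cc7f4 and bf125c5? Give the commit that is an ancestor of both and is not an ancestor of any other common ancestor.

e6d471e

Ancestors of a2cc7f4: {45f32e1, 5d61ab6, 63e0e76, a2cc7f4, e6d471e}.
Ancestors of bf125c5: {2f63089, ad4ab23, bf125c5, e6d471e}.
Common ancestors: {e6d471e}.
The only common ancestor is e6d471e, so it is the merge base.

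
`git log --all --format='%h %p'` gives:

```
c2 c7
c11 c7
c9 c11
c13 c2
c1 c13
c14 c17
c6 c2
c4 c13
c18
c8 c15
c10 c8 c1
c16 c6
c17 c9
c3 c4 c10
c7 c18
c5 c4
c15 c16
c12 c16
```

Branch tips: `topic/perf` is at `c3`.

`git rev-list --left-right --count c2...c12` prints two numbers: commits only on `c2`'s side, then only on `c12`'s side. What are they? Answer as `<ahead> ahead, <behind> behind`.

Reachable from c2: {c18, c2, c7}.
Reachable from c12: {c12, c16, c18, c2, c6, c7}.
Only in c2's history (ahead): {} — 0.
Only in c12's history (behind): {c12, c16, c6} — 3.

0 ahead, 3 behind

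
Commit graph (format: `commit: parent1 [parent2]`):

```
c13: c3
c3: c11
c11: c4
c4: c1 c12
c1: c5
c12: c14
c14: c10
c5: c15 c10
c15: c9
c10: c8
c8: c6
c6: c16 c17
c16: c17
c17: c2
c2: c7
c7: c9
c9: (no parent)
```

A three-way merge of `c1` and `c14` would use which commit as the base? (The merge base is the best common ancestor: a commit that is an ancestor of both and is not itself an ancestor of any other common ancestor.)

Ancestors of c1: {c1, c10, c15, c16, c17, c2, c5, c6, c7, c8, c9}.
Ancestors of c14: {c10, c14, c16, c17, c2, c6, c7, c8, c9}.
Common ancestors: {c10, c16, c17, c2, c6, c7, c8, c9}.
Among these, c10 is not an ancestor of any other common ancestor — it is the merge base.

c10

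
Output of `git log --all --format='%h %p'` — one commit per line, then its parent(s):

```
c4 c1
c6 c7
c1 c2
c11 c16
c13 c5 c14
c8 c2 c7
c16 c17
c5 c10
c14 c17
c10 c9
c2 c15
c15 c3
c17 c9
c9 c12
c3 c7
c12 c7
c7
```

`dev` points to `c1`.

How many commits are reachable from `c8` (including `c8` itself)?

5

Walking parent pointers from c8: reachable set = {c15, c2, c3, c7, c8}.
That is 5 commits.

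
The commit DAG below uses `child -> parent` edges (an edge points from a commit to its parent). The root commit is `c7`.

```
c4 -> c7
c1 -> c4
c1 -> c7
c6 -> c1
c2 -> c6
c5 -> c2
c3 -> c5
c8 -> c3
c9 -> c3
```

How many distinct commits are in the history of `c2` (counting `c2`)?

5

Walking parent pointers from c2: reachable set = {c1, c2, c4, c6, c7}.
That is 5 commits.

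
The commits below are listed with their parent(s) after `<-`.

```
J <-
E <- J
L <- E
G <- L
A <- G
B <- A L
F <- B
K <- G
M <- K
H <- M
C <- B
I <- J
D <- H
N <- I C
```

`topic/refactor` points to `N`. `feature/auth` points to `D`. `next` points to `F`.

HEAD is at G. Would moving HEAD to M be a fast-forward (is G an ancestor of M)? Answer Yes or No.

Yes

A fast-forward from G to M is possible iff G is an ancestor of M.
Ancestors of M: {E, G, J, K, L, M}.
G is among them, so fast-forward is possible.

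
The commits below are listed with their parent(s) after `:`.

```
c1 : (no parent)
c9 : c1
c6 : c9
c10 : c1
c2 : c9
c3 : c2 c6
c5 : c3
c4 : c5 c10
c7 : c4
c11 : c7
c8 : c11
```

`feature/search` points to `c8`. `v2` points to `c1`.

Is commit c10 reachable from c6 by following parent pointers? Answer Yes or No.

No

Ancestors of c6: {c1, c6, c9}.
c10 is not in that set, so it is not an ancestor of c6.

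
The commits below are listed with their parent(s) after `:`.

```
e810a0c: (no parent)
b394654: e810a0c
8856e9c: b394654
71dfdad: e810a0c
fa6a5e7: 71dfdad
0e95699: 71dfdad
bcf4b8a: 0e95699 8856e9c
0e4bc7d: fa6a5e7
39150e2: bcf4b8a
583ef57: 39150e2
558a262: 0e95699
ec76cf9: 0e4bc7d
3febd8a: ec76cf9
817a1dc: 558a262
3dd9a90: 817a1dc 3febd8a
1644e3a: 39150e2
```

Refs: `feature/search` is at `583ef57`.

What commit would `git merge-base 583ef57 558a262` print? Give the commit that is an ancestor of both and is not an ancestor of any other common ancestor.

Ancestors of 583ef57: {0e95699, 39150e2, 583ef57, 71dfdad, 8856e9c, b394654, bcf4b8a, e810a0c}.
Ancestors of 558a262: {0e95699, 558a262, 71dfdad, e810a0c}.
Common ancestors: {0e95699, 71dfdad, e810a0c}.
Among these, 0e95699 is not an ancestor of any other common ancestor — it is the merge base.

0e95699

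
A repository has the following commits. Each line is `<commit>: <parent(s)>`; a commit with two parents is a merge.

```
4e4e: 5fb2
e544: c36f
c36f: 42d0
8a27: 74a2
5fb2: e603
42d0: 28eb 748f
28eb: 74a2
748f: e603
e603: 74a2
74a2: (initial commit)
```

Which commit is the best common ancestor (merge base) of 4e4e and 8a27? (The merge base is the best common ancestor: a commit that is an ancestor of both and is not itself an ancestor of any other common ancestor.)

74a2

Ancestors of 4e4e: {4e4e, 5fb2, 74a2, e603}.
Ancestors of 8a27: {74a2, 8a27}.
Common ancestors: {74a2}.
The only common ancestor is 74a2, so it is the merge base.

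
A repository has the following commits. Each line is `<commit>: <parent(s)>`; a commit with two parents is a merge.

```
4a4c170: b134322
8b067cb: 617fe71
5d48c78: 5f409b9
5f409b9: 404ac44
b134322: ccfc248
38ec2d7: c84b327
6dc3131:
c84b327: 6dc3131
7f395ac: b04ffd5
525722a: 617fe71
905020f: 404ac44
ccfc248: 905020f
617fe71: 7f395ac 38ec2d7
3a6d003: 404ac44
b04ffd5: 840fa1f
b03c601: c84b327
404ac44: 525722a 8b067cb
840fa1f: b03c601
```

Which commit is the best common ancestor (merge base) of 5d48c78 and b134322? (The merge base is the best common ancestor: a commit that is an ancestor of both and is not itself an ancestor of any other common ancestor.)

Ancestors of 5d48c78: {38ec2d7, 404ac44, 525722a, 5d48c78, 5f409b9, 617fe71, 6dc3131, 7f395ac, 840fa1f, 8b067cb, b03c601, b04ffd5, c84b327}.
Ancestors of b134322: {38ec2d7, 404ac44, 525722a, 617fe71, 6dc3131, 7f395ac, 840fa1f, 8b067cb, 905020f, b03c601, b04ffd5, b134322, c84b327, ccfc248}.
Common ancestors: {38ec2d7, 404ac44, 525722a, 617fe71, 6dc3131, 7f395ac, 840fa1f, 8b067cb, b03c601, b04ffd5, c84b327}.
Among these, 404ac44 is not an ancestor of any other common ancestor — it is the merge base.

404ac44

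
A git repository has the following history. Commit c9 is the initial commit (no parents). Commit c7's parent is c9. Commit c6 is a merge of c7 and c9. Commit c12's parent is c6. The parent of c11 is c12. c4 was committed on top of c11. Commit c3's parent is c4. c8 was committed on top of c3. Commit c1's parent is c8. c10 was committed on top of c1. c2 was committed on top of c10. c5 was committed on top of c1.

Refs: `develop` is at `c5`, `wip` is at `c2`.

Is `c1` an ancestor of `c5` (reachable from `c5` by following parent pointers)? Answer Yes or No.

Yes

Ancestors of c5 (commits reachable by following parents): {c1, c11, c12, c3, c4, c5, c6, c7, c8, c9}.
c1 is in that set, so it is an ancestor of c5.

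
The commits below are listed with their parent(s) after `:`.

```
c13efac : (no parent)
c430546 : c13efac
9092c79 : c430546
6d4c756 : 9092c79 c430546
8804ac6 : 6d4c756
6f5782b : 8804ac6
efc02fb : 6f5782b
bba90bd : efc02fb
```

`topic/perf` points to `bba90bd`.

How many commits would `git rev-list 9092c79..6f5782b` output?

3

Reachable from 6f5782b: {6d4c756, 6f5782b, 8804ac6, 9092c79, c13efac, c430546}.
Reachable from 9092c79: {9092c79, c13efac, c430546}.
In 6f5782b's history but not 9092c79's: {6d4c756, 6f5782b, 8804ac6} — 3 commits.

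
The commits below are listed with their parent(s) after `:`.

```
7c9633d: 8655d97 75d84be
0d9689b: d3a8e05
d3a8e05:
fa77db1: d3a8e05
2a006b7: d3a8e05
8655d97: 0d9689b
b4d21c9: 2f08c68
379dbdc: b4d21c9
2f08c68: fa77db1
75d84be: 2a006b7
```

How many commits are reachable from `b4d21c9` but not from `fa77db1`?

2

Reachable from b4d21c9: {2f08c68, b4d21c9, d3a8e05, fa77db1}.
Reachable from fa77db1: {d3a8e05, fa77db1}.
In b4d21c9's history but not fa77db1's: {2f08c68, b4d21c9} — 2 commits.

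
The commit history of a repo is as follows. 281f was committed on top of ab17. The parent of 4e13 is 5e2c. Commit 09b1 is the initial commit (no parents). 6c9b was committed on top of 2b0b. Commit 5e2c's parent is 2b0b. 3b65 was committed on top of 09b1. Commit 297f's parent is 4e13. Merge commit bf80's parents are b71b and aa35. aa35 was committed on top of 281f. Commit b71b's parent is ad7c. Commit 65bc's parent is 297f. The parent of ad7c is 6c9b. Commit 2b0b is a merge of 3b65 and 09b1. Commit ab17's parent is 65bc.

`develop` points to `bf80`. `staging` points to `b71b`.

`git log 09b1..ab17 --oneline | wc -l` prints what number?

Reachable from ab17: {09b1, 297f, 2b0b, 3b65, 4e13, 5e2c, 65bc, ab17}.
Reachable from 09b1: {09b1}.
In ab17's history but not 09b1's: {297f, 2b0b, 3b65, 4e13, 5e2c, 65bc, ab17} — 7 commits.

7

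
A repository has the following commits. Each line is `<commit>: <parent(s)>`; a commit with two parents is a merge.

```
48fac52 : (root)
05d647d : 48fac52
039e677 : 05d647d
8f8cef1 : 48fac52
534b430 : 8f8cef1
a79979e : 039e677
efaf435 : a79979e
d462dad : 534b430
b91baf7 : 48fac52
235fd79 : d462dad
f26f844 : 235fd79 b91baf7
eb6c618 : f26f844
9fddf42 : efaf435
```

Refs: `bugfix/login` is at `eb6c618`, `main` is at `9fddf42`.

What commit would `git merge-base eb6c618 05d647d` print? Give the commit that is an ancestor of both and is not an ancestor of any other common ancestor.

Ancestors of eb6c618: {235fd79, 48fac52, 534b430, 8f8cef1, b91baf7, d462dad, eb6c618, f26f844}.
Ancestors of 05d647d: {05d647d, 48fac52}.
Common ancestors: {48fac52}.
The only common ancestor is 48fac52, so it is the merge base.

48fac52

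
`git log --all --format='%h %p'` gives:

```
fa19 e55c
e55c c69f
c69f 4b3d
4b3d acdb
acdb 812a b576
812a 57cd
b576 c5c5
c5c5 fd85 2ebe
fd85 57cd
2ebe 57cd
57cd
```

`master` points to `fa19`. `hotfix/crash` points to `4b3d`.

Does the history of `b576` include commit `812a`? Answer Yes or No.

No

Ancestors of b576: {2ebe, 57cd, b576, c5c5, fd85}.
812a is not in that set, so it is not an ancestor of b576.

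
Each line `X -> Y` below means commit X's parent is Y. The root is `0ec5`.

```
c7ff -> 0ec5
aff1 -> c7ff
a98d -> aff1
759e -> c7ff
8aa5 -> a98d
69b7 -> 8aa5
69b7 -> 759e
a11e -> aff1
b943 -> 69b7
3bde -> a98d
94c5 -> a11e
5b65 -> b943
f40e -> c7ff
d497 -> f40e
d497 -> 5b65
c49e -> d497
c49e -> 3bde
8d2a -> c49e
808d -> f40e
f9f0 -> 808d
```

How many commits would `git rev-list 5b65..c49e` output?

4

Reachable from c49e: {0ec5, 3bde, 5b65, 69b7, 759e, 8aa5, a98d, aff1, b943, c49e, c7ff, d497, f40e}.
Reachable from 5b65: {0ec5, 5b65, 69b7, 759e, 8aa5, a98d, aff1, b943, c7ff}.
In c49e's history but not 5b65's: {3bde, c49e, d497, f40e} — 4 commits.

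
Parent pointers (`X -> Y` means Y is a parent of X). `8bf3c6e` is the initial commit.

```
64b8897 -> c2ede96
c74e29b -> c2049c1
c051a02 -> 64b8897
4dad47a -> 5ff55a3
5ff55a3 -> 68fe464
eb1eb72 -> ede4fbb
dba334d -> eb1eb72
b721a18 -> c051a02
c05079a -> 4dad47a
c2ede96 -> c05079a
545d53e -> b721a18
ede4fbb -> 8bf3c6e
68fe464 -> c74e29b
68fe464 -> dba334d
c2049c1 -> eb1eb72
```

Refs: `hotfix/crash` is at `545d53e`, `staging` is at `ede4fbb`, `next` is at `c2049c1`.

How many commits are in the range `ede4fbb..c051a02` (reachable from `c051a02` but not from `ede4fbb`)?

Reachable from c051a02: {4dad47a, 5ff55a3, 64b8897, 68fe464, 8bf3c6e, c05079a, c051a02, c2049c1, c2ede96, c74e29b, dba334d, eb1eb72, ede4fbb}.
Reachable from ede4fbb: {8bf3c6e, ede4fbb}.
In c051a02's history but not ede4fbb's: {4dad47a, 5ff55a3, 64b8897, 68fe464, c05079a, c051a02, c2049c1, c2ede96, c74e29b, dba334d, eb1eb72} — 11 commits.

11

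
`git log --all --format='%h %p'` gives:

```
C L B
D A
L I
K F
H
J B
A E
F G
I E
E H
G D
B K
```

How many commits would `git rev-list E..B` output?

6

Reachable from B: {A, B, D, E, F, G, H, K}.
Reachable from E: {E, H}.
In B's history but not E's: {A, B, D, F, G, K} — 6 commits.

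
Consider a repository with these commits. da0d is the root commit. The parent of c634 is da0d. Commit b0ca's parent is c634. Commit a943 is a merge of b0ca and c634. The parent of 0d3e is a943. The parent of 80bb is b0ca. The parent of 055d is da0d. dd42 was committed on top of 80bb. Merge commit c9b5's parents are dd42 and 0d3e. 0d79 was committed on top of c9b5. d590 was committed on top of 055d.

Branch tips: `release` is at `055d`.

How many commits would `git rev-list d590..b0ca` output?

Reachable from b0ca: {b0ca, c634, da0d}.
Reachable from d590: {055d, d590, da0d}.
In b0ca's history but not d590's: {b0ca, c634} — 2 commits.

2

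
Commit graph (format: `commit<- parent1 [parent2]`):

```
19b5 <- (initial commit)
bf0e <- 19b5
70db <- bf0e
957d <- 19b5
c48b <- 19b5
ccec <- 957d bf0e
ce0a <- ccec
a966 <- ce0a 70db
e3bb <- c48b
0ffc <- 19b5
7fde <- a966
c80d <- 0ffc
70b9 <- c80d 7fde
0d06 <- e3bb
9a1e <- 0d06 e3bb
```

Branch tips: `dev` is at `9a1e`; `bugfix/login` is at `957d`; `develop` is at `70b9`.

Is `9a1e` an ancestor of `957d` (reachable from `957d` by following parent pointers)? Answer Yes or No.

Ancestors of 957d: {19b5, 957d}.
9a1e is not in that set, so it is not an ancestor of 957d.

No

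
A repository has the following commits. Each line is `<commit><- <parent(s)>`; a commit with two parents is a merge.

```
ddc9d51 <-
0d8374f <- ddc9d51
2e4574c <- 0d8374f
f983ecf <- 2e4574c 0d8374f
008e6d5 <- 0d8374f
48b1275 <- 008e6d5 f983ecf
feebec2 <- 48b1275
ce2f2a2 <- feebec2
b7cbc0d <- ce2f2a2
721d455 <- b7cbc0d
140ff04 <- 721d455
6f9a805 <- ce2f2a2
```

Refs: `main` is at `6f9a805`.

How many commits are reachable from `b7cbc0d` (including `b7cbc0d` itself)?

9

Walking parent pointers from b7cbc0d: reachable set = {008e6d5, 0d8374f, 2e4574c, 48b1275, b7cbc0d, ce2f2a2, ddc9d51, f983ecf, feebec2}.
That is 9 commits.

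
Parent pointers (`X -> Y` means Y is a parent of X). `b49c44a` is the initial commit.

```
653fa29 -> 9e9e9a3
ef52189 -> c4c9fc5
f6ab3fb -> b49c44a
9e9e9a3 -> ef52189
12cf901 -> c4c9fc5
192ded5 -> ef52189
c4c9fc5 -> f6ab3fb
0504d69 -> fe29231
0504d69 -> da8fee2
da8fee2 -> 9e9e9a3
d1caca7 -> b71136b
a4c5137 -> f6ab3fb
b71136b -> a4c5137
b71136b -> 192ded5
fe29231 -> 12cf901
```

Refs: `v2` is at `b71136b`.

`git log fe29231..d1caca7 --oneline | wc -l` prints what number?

Reachable from d1caca7: {192ded5, a4c5137, b49c44a, b71136b, c4c9fc5, d1caca7, ef52189, f6ab3fb}.
Reachable from fe29231: {12cf901, b49c44a, c4c9fc5, f6ab3fb, fe29231}.
In d1caca7's history but not fe29231's: {192ded5, a4c5137, b71136b, d1caca7, ef52189} — 5 commits.

5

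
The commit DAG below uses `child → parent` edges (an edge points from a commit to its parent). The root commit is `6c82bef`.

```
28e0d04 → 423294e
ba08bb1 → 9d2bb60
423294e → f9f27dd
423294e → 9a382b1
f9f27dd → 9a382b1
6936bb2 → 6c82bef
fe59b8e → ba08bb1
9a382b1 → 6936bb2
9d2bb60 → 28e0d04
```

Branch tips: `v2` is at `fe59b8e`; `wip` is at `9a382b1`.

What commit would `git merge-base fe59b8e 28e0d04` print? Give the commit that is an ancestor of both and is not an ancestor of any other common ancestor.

Ancestors of fe59b8e: {28e0d04, 423294e, 6936bb2, 6c82bef, 9a382b1, 9d2bb60, ba08bb1, f9f27dd, fe59b8e}.
Ancestors of 28e0d04: {28e0d04, 423294e, 6936bb2, 6c82bef, 9a382b1, f9f27dd}.
Common ancestors: {28e0d04, 423294e, 6936bb2, 6c82bef, 9a382b1, f9f27dd}.
Among these, 28e0d04 is not an ancestor of any other common ancestor — it is the merge base.

28e0d04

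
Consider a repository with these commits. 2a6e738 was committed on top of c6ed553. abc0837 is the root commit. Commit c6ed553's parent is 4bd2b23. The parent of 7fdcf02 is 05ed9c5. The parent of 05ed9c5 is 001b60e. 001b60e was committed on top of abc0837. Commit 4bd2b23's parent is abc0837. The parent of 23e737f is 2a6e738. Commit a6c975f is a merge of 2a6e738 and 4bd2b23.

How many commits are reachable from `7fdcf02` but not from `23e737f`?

3

Reachable from 7fdcf02: {001b60e, 05ed9c5, 7fdcf02, abc0837}.
Reachable from 23e737f: {23e737f, 2a6e738, 4bd2b23, abc0837, c6ed553}.
In 7fdcf02's history but not 23e737f's: {001b60e, 05ed9c5, 7fdcf02} — 3 commits.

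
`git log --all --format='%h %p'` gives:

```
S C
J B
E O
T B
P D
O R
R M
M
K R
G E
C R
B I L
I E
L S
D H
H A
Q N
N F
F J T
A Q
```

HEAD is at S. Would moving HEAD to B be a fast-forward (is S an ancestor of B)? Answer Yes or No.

Yes

A fast-forward from S to B is possible iff S is an ancestor of B.
Ancestors of B: {B, C, E, I, L, M, O, R, S}.
S is among them, so fast-forward is possible.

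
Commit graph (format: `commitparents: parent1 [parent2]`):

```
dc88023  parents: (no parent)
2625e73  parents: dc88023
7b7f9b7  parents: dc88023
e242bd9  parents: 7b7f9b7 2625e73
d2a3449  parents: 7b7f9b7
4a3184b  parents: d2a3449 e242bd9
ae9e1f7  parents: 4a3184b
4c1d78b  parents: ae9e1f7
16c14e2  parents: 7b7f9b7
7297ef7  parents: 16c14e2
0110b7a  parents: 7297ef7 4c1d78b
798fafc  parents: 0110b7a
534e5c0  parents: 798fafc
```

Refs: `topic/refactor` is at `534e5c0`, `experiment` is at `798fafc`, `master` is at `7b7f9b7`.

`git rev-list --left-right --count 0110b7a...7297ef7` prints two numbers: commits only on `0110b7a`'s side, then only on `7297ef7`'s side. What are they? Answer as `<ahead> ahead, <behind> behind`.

Reachable from 0110b7a: {0110b7a, 16c14e2, 2625e73, 4a3184b, 4c1d78b, 7297ef7, 7b7f9b7, ae9e1f7, d2a3449, dc88023, e242bd9}.
Reachable from 7297ef7: {16c14e2, 7297ef7, 7b7f9b7, dc88023}.
Only in 0110b7a's history (ahead): {0110b7a, 2625e73, 4a3184b, 4c1d78b, ae9e1f7, d2a3449, e242bd9} — 7.
Only in 7297ef7's history (behind): {} — 0.

7 ahead, 0 behind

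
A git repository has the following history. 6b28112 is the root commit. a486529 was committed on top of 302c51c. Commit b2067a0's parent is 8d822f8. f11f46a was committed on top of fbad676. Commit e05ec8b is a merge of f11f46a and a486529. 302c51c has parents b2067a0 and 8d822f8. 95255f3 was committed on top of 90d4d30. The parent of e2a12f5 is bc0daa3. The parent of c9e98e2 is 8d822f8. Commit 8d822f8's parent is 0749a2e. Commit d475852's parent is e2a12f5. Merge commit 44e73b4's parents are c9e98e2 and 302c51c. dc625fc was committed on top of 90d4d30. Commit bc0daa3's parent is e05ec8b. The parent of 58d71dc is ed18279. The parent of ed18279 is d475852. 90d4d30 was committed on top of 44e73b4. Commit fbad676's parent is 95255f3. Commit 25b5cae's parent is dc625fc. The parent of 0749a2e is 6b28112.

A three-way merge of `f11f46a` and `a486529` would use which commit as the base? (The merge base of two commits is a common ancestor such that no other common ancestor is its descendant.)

Ancestors of f11f46a: {0749a2e, 302c51c, 44e73b4, 6b28112, 8d822f8, 90d4d30, 95255f3, b2067a0, c9e98e2, f11f46a, fbad676}.
Ancestors of a486529: {0749a2e, 302c51c, 6b28112, 8d822f8, a486529, b2067a0}.
Common ancestors: {0749a2e, 302c51c, 6b28112, 8d822f8, b2067a0}.
Among these, 302c51c is not an ancestor of any other common ancestor — it is the merge base.

302c51c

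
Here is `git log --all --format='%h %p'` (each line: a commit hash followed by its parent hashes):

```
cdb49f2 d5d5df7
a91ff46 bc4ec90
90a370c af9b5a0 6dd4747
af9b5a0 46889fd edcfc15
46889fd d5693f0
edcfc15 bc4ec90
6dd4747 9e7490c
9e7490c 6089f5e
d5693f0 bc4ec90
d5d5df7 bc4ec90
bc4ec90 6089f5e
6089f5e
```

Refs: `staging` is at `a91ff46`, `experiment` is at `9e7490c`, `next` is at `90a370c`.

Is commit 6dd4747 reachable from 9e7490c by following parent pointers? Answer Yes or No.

No

Ancestors of 9e7490c: {6089f5e, 9e7490c}.
6dd4747 is not in that set, so it is not an ancestor of 9e7490c.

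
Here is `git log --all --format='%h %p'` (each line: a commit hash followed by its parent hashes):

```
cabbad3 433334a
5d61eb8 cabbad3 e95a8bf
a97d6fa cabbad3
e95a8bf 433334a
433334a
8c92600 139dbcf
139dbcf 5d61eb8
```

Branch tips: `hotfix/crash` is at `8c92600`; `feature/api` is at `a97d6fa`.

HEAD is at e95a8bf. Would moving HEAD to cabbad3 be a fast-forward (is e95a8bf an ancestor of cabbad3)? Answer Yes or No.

No

A fast-forward from e95a8bf to cabbad3 is possible iff e95a8bf is an ancestor of cabbad3.
Ancestors of cabbad3: {433334a, cabbad3}.
e95a8bf is not among them, so fast-forward is not possible.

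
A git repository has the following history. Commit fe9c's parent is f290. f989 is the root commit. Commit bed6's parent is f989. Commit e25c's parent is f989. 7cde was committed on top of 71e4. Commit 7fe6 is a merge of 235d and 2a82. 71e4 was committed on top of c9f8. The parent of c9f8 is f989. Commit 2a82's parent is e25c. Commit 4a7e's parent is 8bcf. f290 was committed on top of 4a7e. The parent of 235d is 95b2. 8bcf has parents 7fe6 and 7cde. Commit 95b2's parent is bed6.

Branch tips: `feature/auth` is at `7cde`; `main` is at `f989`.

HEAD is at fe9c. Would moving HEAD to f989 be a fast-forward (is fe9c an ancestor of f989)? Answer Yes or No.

A fast-forward from fe9c to f989 is possible iff fe9c is an ancestor of f989.
Ancestors of f989: {f989}.
fe9c is not among them, so fast-forward is not possible.

No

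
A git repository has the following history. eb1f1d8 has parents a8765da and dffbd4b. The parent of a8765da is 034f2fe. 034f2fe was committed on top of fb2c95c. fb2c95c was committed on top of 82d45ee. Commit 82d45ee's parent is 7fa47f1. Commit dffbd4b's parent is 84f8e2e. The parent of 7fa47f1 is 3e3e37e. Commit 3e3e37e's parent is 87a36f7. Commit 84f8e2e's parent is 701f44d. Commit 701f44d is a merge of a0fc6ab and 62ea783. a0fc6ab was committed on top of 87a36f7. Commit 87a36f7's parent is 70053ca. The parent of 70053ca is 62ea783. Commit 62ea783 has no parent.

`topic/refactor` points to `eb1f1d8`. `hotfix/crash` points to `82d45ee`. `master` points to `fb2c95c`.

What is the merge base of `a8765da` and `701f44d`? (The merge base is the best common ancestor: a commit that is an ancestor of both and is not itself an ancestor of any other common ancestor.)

Ancestors of a8765da: {034f2fe, 3e3e37e, 62ea783, 70053ca, 7fa47f1, 82d45ee, 87a36f7, a8765da, fb2c95c}.
Ancestors of 701f44d: {62ea783, 70053ca, 701f44d, 87a36f7, a0fc6ab}.
Common ancestors: {62ea783, 70053ca, 87a36f7}.
Among these, 87a36f7 is not an ancestor of any other common ancestor — it is the merge base.

87a36f7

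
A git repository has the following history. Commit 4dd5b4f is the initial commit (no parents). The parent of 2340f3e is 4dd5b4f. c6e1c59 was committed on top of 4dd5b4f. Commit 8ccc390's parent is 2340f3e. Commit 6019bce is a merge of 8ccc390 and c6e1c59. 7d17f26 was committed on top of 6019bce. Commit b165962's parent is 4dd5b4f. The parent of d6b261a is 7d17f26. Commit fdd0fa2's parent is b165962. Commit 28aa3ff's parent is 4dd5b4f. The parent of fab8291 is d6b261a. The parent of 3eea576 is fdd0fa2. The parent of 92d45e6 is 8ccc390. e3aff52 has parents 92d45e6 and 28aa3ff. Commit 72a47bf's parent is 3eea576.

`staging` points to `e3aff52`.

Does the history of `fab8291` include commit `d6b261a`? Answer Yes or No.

Ancestors of fab8291 (commits reachable by following parents): {2340f3e, 4dd5b4f, 6019bce, 7d17f26, 8ccc390, c6e1c59, d6b261a, fab8291}.
d6b261a is in that set, so it is an ancestor of fab8291.

Yes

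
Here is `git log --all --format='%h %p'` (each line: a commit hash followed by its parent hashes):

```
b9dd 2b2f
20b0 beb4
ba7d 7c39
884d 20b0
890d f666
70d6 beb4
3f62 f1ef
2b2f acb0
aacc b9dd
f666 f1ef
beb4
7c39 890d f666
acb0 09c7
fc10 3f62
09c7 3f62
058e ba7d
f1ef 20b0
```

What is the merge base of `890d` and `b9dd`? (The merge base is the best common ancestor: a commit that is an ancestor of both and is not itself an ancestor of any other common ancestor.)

Ancestors of 890d: {20b0, 890d, beb4, f1ef, f666}.
Ancestors of b9dd: {09c7, 20b0, 2b2f, 3f62, acb0, b9dd, beb4, f1ef}.
Common ancestors: {20b0, beb4, f1ef}.
Among these, f1ef is not an ancestor of any other common ancestor — it is the merge base.

f1ef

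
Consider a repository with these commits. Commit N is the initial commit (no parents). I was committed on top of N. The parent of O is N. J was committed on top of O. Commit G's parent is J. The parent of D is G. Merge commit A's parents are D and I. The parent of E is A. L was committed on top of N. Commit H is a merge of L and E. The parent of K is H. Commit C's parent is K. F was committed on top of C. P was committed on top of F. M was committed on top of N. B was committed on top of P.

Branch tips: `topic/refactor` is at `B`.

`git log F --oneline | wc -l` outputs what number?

Walking parent pointers from F: reachable set = {A, C, D, E, F, G, H, I, J, K, L, N, O}.
That is 13 commits.

13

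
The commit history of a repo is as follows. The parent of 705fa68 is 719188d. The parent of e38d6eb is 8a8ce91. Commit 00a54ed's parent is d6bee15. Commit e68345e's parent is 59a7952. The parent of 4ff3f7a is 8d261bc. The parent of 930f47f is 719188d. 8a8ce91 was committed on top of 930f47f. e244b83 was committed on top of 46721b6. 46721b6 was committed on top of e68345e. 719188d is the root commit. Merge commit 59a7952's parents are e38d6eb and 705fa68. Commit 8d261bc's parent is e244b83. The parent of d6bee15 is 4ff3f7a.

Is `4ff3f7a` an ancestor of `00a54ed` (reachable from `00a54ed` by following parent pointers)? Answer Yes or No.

Yes

Ancestors of 00a54ed (commits reachable by following parents): {00a54ed, 46721b6, 4ff3f7a, 59a7952, 705fa68, 719188d, 8a8ce91, 8d261bc, 930f47f, d6bee15, e244b83, e38d6eb, e68345e}.
4ff3f7a is in that set, so it is an ancestor of 00a54ed.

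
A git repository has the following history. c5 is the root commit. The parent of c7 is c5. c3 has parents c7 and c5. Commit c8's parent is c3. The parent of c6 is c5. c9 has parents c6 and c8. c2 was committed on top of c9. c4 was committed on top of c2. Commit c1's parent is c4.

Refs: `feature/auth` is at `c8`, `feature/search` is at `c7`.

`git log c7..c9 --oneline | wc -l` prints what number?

Reachable from c9: {c3, c5, c6, c7, c8, c9}.
Reachable from c7: {c5, c7}.
In c9's history but not c7's: {c3, c6, c8, c9} — 4 commits.

4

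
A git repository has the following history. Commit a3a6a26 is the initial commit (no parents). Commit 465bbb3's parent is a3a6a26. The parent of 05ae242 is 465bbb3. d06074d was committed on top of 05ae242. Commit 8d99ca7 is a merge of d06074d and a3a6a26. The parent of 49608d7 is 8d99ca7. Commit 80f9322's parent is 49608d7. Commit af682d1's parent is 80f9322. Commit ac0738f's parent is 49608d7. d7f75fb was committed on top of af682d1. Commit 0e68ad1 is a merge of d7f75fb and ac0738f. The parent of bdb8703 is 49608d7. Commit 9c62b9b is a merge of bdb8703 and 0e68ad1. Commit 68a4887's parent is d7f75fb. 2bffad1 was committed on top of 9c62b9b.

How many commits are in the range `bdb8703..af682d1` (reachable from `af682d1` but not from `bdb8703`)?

2

Reachable from af682d1: {05ae242, 465bbb3, 49608d7, 80f9322, 8d99ca7, a3a6a26, af682d1, d06074d}.
Reachable from bdb8703: {05ae242, 465bbb3, 49608d7, 8d99ca7, a3a6a26, bdb8703, d06074d}.
In af682d1's history but not bdb8703's: {80f9322, af682d1} — 2 commits.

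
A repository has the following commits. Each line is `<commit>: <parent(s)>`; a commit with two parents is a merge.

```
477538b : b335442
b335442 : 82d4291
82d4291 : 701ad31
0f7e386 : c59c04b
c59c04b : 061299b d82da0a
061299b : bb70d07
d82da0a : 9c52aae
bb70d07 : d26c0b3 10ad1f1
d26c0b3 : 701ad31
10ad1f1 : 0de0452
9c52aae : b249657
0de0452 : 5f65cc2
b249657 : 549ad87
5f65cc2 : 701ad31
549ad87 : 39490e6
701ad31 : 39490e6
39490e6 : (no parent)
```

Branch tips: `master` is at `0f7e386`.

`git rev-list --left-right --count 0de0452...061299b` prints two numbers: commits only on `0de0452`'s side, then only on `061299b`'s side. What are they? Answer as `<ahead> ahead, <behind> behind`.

0 ahead, 4 behind

Reachable from 0de0452: {0de0452, 39490e6, 5f65cc2, 701ad31}.
Reachable from 061299b: {061299b, 0de0452, 10ad1f1, 39490e6, 5f65cc2, 701ad31, bb70d07, d26c0b3}.
Only in 0de0452's history (ahead): {} — 0.
Only in 061299b's history (behind): {061299b, 10ad1f1, bb70d07, d26c0b3} — 4.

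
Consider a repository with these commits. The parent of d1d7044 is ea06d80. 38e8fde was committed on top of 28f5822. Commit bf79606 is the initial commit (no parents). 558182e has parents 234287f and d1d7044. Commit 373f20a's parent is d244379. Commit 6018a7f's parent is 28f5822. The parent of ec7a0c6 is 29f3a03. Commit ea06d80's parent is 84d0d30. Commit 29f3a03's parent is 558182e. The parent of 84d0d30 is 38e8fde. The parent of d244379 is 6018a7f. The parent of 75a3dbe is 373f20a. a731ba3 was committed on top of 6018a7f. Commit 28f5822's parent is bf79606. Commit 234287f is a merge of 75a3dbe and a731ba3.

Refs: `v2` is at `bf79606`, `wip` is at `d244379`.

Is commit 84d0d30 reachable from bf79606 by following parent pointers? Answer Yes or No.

Ancestors of bf79606: {bf79606}.
84d0d30 is not in that set, so it is not an ancestor of bf79606.

No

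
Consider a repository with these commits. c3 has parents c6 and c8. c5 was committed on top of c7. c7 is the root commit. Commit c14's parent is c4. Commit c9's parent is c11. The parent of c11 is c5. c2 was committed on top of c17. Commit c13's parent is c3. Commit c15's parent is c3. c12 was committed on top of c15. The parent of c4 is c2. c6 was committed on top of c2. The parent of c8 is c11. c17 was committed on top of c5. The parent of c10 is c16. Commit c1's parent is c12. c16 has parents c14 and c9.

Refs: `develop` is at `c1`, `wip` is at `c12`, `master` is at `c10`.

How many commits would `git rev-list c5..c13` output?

7

Reachable from c13: {c11, c13, c17, c2, c3, c5, c6, c7, c8}.
Reachable from c5: {c5, c7}.
In c13's history but not c5's: {c11, c13, c17, c2, c3, c6, c8} — 7 commits.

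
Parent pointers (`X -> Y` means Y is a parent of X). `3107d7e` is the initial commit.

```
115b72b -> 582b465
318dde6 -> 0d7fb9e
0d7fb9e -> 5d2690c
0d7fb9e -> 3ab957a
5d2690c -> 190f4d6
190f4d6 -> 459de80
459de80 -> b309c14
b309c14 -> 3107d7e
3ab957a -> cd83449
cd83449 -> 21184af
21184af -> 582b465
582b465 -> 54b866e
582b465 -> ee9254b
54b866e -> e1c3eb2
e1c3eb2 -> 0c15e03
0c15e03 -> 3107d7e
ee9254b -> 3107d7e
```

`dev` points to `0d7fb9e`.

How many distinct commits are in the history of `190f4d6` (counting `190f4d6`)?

4

Walking parent pointers from 190f4d6: reachable set = {190f4d6, 3107d7e, 459de80, b309c14}.
That is 4 commits.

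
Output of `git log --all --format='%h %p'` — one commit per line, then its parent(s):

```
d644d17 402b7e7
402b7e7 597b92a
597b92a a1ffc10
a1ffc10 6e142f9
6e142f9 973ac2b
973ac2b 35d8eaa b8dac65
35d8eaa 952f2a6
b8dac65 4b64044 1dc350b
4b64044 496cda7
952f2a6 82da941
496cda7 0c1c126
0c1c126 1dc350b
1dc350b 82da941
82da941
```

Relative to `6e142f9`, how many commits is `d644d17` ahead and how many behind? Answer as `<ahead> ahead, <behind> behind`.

Reachable from d644d17: {0c1c126, 1dc350b, 35d8eaa, 402b7e7, 496cda7, 4b64044, 597b92a, 6e142f9, 82da941, 952f2a6, 973ac2b, a1ffc10, b8dac65, d644d17}.
Reachable from 6e142f9: {0c1c126, 1dc350b, 35d8eaa, 496cda7, 4b64044, 6e142f9, 82da941, 952f2a6, 973ac2b, b8dac65}.
Only in d644d17's history (ahead): {402b7e7, 597b92a, a1ffc10, d644d17} — 4.
Only in 6e142f9's history (behind): {} — 0.

4 ahead, 0 behind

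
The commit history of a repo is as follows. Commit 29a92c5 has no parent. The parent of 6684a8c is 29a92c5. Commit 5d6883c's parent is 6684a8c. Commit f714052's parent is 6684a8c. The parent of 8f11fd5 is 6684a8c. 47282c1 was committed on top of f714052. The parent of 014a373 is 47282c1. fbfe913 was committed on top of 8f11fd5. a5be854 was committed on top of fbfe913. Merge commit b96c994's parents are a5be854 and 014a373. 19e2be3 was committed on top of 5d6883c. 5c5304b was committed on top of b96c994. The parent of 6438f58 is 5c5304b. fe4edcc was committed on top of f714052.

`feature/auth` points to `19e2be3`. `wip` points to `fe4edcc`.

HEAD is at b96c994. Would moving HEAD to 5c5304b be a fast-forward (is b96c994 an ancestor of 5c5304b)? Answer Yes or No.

A fast-forward from b96c994 to 5c5304b is possible iff b96c994 is an ancestor of 5c5304b.
Ancestors of 5c5304b: {014a373, 29a92c5, 47282c1, 5c5304b, 6684a8c, 8f11fd5, a5be854, b96c994, f714052, fbfe913}.
b96c994 is among them, so fast-forward is possible.

Yes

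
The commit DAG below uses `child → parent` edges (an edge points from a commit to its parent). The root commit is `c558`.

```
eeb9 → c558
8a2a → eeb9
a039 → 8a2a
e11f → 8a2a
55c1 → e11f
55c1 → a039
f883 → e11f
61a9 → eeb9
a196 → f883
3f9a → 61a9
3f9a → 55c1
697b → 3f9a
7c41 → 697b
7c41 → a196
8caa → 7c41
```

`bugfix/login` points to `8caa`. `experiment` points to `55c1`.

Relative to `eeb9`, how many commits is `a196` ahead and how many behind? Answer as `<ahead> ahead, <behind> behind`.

Reachable from a196: {8a2a, a196, c558, e11f, eeb9, f883}.
Reachable from eeb9: {c558, eeb9}.
Only in a196's history (ahead): {8a2a, a196, e11f, f883} — 4.
Only in eeb9's history (behind): {} — 0.

4 ahead, 0 behind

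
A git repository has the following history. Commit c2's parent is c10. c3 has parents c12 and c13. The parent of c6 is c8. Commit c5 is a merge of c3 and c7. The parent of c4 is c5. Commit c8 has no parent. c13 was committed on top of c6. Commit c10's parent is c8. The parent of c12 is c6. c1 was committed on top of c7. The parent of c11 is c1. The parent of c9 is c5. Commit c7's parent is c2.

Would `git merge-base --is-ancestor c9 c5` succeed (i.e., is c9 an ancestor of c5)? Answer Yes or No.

No

Ancestors of c5: {c10, c12, c13, c2, c3, c5, c6, c7, c8}.
c9 is not in that set, so it is not an ancestor of c5.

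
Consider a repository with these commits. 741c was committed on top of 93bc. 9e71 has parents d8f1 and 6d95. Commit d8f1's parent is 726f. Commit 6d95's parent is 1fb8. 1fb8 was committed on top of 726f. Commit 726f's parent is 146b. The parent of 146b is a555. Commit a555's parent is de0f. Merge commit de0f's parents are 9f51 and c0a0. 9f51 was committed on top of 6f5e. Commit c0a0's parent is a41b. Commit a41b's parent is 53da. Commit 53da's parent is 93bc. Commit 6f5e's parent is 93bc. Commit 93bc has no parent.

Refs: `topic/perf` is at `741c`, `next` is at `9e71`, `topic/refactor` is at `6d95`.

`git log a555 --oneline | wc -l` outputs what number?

Walking parent pointers from a555: reachable set = {53da, 6f5e, 93bc, 9f51, a41b, a555, c0a0, de0f}.
That is 8 commits.

8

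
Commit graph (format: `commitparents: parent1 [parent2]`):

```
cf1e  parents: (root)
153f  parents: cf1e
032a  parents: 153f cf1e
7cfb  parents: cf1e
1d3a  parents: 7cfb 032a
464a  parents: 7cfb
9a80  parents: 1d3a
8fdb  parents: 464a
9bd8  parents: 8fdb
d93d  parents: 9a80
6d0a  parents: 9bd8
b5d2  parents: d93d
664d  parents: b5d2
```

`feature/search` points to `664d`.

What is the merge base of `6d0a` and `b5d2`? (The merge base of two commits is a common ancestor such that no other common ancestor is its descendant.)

Ancestors of 6d0a: {464a, 6d0a, 7cfb, 8fdb, 9bd8, cf1e}.
Ancestors of b5d2: {032a, 153f, 1d3a, 7cfb, 9a80, b5d2, cf1e, d93d}.
Common ancestors: {7cfb, cf1e}.
Among these, 7cfb is not an ancestor of any other common ancestor — it is the merge base.

7cfb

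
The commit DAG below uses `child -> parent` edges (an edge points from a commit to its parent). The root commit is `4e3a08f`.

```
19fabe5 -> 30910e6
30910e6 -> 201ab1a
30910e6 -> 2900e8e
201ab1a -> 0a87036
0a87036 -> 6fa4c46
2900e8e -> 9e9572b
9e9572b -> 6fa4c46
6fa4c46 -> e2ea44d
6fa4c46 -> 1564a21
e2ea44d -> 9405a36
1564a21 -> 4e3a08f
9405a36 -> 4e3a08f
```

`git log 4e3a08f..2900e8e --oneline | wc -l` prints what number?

Reachable from 2900e8e: {1564a21, 2900e8e, 4e3a08f, 6fa4c46, 9405a36, 9e9572b, e2ea44d}.
Reachable from 4e3a08f: {4e3a08f}.
In 2900e8e's history but not 4e3a08f's: {1564a21, 2900e8e, 6fa4c46, 9405a36, 9e9572b, e2ea44d} — 6 commits.

6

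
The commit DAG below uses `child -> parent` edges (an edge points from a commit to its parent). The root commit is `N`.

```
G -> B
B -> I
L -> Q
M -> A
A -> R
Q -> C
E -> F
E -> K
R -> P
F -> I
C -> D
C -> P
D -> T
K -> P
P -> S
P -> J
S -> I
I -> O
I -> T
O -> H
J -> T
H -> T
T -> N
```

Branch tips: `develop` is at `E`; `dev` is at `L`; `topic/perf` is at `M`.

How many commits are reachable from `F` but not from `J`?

Reachable from F: {F, H, I, N, O, T}.
Reachable from J: {J, N, T}.
In F's history but not J's: {F, H, I, O} — 4 commits.

4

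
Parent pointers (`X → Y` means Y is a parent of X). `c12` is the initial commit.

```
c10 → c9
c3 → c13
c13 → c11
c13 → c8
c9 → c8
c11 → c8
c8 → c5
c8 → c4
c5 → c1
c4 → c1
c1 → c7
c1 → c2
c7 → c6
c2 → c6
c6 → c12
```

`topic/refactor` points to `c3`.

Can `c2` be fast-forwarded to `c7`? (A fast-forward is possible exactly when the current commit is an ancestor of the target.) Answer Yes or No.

No

A fast-forward from c2 to c7 is possible iff c2 is an ancestor of c7.
Ancestors of c7: {c12, c6, c7}.
c2 is not among them, so fast-forward is not possible.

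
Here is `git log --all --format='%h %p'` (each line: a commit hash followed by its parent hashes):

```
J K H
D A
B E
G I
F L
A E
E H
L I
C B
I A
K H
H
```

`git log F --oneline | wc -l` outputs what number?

Walking parent pointers from F: reachable set = {A, E, F, H, I, L}.
That is 6 commits.

6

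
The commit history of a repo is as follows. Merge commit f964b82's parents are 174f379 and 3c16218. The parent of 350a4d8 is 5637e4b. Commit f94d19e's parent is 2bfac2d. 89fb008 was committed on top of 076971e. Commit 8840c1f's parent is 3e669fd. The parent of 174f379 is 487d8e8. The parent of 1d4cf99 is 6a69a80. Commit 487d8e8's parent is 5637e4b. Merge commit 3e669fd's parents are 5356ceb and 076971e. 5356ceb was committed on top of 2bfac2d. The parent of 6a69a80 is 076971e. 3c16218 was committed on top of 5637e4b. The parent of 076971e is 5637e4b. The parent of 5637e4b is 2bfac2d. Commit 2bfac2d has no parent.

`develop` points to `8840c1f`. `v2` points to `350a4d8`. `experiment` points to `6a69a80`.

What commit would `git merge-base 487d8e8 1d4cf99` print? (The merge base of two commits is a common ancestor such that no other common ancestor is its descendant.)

5637e4b

Ancestors of 487d8e8: {2bfac2d, 487d8e8, 5637e4b}.
Ancestors of 1d4cf99: {076971e, 1d4cf99, 2bfac2d, 5637e4b, 6a69a80}.
Common ancestors: {2bfac2d, 5637e4b}.
Among these, 5637e4b is not an ancestor of any other common ancestor — it is the merge base.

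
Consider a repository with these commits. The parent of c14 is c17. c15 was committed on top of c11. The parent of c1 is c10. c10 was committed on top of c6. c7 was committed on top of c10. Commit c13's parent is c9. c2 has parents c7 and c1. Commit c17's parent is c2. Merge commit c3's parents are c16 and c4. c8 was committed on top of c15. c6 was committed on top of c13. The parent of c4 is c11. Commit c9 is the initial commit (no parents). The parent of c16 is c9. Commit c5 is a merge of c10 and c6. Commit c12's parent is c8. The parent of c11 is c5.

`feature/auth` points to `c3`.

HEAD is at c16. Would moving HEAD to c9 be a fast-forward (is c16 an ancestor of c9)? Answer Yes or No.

A fast-forward from c16 to c9 is possible iff c16 is an ancestor of c9.
Ancestors of c9: {c9}.
c16 is not among them, so fast-forward is not possible.

No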